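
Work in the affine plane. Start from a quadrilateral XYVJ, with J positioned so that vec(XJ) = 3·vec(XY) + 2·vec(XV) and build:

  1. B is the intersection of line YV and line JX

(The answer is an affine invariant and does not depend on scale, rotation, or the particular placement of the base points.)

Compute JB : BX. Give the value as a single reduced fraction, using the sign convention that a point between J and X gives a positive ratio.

JB:BX = 4

Work in coordinates with X = (0, 0), Y = (1, 0), V = (0, 1), J = (3, 2).
1. B is the intersection of line YV and line JX ⇒ B = (3/5, 2/5)
B = J + t·(X−J) with t = 4/5, so JB:BX = t:(1−t) = 4/5:1/5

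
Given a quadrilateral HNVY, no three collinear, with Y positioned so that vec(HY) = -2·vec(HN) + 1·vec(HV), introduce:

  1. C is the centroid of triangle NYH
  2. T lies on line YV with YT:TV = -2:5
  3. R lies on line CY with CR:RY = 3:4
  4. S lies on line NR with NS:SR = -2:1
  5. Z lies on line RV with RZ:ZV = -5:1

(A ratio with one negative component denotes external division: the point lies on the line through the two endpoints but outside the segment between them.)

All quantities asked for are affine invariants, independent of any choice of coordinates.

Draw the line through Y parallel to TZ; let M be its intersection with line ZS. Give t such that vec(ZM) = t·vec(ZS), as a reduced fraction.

Assign H = (0, 0), N = (1, 0), V = (0, 1), Y = (-2, 1) — the answer is frame-independent, so this choice is without loss of generality.
1. C is the centroid of triangle NYH ⇒ C = (-1/3, 1/3)
2. T lies on line YV with YT:TV = -2:5 ⇒ T = (-10/3, 1)
3. R lies on line CY with CR:RY = 3:4 ⇒ R = (-22/21, 13/21)
4. S lies on line NR with NS:SR = -2:1 ⇒ S = (-65/21, 26/21)
5. Z lies on line RV with RZ:ZV = -5:1 ⇒ Z = (11/42, 23/21)
through Y parallel to TZ: direction (151/42, 2/21); meets ZS at M = (379/490, 263/245)
M = Z + t·(S−Z) with t = -16/105

t = -16/105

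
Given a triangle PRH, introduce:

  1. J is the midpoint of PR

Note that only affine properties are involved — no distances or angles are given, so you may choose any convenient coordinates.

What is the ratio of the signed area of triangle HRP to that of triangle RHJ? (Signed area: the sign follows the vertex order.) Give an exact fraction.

[HRP]:[RHJ] = -2

Assign P = (0, 0), R = (1, 0), H = (0, 1) — the answer is frame-independent, so this choice is without loss of generality.
1. J is the midpoint of PR ⇒ J = (1/2, 0)
2·[HRP] = -1, 2·[RHJ] = 1/2
[HRP]:[RHJ] = -1:1/2 = -2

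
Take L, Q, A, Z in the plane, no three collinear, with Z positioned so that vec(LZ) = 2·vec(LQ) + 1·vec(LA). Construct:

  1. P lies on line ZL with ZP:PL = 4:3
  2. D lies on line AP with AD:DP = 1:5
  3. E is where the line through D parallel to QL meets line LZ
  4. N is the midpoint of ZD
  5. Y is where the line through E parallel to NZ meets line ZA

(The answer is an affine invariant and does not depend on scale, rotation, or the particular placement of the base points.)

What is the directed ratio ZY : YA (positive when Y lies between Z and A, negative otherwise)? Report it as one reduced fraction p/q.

ZY:YA = -5/11

Choose coordinates L = (0, 0), Q = (1, 0), A = (0, 1), Z = (2, 1).
1. P lies on line ZL with ZP:PL = 4:3 ⇒ P = (6/7, 3/7)
2. D lies on line AP with AD:DP = 1:5 ⇒ D = (1/7, 19/21)
3. E is where the line through D parallel to QL meets line LZ ⇒ E = (38/21, 19/21)
4. N is the midpoint of ZD ⇒ N = (15/14, 20/21)
5. Y is where the line through E parallel to NZ meets line ZA ⇒ Y = (11/3, 1)
Y = Z + t·(A−Z) with t = -5/6, so ZY:YA = t:(1−t) = -5/6:11/6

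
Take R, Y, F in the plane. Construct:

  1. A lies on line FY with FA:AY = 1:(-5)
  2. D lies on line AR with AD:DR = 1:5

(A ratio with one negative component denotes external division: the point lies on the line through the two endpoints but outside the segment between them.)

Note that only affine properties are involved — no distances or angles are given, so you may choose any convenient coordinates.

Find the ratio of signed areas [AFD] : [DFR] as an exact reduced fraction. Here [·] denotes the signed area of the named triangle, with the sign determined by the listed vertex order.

Set R = (0, 0), Y = (1, 0), F = (0, 1); any affine frame gives the same invariant.
1. A lies on line FY with FA:AY = 1:(-5) ⇒ A = (-1/4, 5/4)
2. D lies on line AR with AD:DR = 1:5 ⇒ D = (-5/24, 25/24)
2·[AFD] = -1/24, 2·[DFR] = -5/24
[AFD]:[DFR] = -1/24:-5/24 = 1/5

[AFD]:[DFR] = 1/5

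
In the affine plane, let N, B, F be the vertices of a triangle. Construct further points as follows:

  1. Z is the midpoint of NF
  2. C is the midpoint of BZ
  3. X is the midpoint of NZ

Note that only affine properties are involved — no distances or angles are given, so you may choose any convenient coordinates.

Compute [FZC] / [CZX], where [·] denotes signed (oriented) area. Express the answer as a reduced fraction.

Choose coordinates N = (0, 0), B = (1, 0), F = (0, 1).
1. Z is the midpoint of NF ⇒ Z = (0, 1/2)
2. C is the midpoint of BZ ⇒ C = (1/2, 1/4)
3. X is the midpoint of NZ ⇒ X = (0, 1/4)
2·[FZC] = 1/4, 2·[CZX] = 1/8
[FZC]:[CZX] = 1/4:1/8 = 2

[FZC]:[CZX] = 2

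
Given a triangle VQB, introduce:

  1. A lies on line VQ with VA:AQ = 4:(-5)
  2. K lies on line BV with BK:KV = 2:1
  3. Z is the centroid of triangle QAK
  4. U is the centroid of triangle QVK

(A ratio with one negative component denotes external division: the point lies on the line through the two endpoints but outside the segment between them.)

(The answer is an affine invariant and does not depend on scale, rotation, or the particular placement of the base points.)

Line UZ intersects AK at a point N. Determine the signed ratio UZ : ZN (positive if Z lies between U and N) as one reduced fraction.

Choose coordinates V = (0, 0), Q = (1, 0), B = (0, 1).
1. A lies on line VQ with VA:AQ = 4:(-5) ⇒ A = (-4, 0)
2. K lies on line BV with BK:KV = 2:1 ⇒ K = (0, 1/3)
3. Z is the centroid of triangle QAK ⇒ Z = (-1, 1/9)
4. U is the centroid of triangle QVK ⇒ U = (1/3, 1/9)
line UZ meets AK at N = (-8/3, 1/9)
Z = U + t·(N−U) with t = 4/9, so UZ:ZN = 4/9:5/9

UZ:ZN = 4/5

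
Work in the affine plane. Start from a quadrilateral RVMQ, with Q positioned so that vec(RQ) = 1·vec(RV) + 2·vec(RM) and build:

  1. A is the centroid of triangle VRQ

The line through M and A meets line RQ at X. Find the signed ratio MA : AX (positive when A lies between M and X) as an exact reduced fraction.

Work in coordinates with R = (0, 0), V = (1, 0), M = (0, 1), Q = (1, 2).
1. A is the centroid of triangle VRQ ⇒ A = (2/3, 2/3)
line MA meets RQ at X = (2/5, 4/5)
A = M + t·(X−M) with t = 5/3, so MA:AX = 5/3:-2/3

MA:AX = -5/2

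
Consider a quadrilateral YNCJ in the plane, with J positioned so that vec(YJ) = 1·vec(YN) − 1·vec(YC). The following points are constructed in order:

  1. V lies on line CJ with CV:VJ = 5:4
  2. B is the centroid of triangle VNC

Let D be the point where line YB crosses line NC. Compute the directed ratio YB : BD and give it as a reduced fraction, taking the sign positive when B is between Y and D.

YB:BD = 22/5

Set Y = (0, 0), N = (1, 0), C = (0, 1), J = (1, -1); any affine frame gives the same invariant.
1. V lies on line CJ with CV:VJ = 5:4 ⇒ V = (5/9, -1/9)
2. B is the centroid of triangle VNC ⇒ B = (14/27, 8/27)
line YB meets NC at D = (7/11, 4/11)
B = Y + t·(D−Y) with t = 22/27, so YB:BD = 22/27:5/27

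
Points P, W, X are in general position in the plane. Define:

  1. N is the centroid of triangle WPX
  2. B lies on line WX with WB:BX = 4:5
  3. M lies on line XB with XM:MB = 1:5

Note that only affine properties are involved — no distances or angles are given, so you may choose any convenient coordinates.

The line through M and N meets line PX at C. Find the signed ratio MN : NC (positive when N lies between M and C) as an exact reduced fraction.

MN:NC = -13/18

Choose coordinates P = (0, 0), W = (1, 0), X = (0, 1).
1. N is the centroid of triangle WPX ⇒ N = (1/3, 1/3)
2. B lies on line WX with WB:BX = 4:5 ⇒ B = (5/9, 4/9)
3. M lies on line XB with XM:MB = 1:5 ⇒ M = (5/54, 49/54)
line MN meets PX at C = (0, 44/39)
N = M + t·(C−M) with t = -13/5, so MN:NC = -13/5:18/5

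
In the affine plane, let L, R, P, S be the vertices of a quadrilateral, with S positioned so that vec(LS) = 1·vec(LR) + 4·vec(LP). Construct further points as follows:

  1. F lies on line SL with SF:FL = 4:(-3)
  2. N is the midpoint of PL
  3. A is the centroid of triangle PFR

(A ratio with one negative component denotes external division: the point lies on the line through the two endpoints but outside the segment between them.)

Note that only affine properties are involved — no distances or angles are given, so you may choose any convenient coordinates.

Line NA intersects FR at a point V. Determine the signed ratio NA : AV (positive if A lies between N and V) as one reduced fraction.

Work in coordinates with L = (0, 0), R = (1, 0), P = (0, 1), S = (1, 4).
1. F lies on line SL with SF:FL = 4:(-3) ⇒ F = (-3, -12)
2. N is the midpoint of PL ⇒ N = (0, 1/2)
3. A is the centroid of triangle PFR ⇒ A = (-2/3, -11/3)
line NA meets FR at V = (-14/13, -81/13)
A = N + t·(V−N) with t = 13/21, so NA:AV = 13/21:8/21

NA:AV = 13/8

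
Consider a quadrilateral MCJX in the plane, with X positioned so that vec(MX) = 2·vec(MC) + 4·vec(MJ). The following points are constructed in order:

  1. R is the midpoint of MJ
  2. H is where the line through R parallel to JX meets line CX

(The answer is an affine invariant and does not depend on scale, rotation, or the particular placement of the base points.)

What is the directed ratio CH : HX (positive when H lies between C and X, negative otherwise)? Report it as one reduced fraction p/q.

Choose coordinates M = (0, 0), C = (1, 0), J = (0, 1), X = (2, 4).
1. R is the midpoint of MJ ⇒ R = (0, 1/2)
2. H is where the line through R parallel to JX meets line CX ⇒ H = (9/5, 16/5)
H = C + t·(X−C) with t = 4/5, so CH:HX = t:(1−t) = 4/5:1/5

CH:HX = 4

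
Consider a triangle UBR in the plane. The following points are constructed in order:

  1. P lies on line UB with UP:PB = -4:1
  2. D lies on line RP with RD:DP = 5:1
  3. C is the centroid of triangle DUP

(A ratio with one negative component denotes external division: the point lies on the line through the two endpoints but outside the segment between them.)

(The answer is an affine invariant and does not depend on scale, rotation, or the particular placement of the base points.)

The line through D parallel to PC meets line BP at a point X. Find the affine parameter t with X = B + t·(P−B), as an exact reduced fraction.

Choose coordinates U = (0, 0), B = (1, 0), R = (0, 1).
1. P lies on line UB with UP:PB = -4:1 ⇒ P = (4/3, 0)
2. D lies on line RP with RD:DP = 5:1 ⇒ D = (10/9, 1/6)
3. C is the centroid of triangle DUP ⇒ C = (22/27, 1/18)
through D parallel to PC: direction (-14/27, 1/18); meets BP at X = (8/3, 0)
X = B + t·(P−B) with t = 5

t = 5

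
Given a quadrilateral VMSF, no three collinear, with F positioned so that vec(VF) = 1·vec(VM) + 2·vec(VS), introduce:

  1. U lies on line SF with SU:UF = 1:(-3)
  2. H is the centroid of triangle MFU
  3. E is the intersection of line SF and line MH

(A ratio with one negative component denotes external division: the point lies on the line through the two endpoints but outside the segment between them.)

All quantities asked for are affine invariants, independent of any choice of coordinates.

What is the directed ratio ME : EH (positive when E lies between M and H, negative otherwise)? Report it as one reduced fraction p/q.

Work in coordinates with V = (0, 0), M = (1, 0), S = (0, 1), F = (1, 2).
1. U lies on line SF with SU:UF = 1:(-3) ⇒ U = (-1/2, 1/2)
2. H is the centroid of triangle MFU ⇒ H = (1/2, 5/6)
3. E is the intersection of line SF and line MH ⇒ E = (1/4, 5/4)
E = M + t·(H−M) with t = 3/2, so ME:EH = t:(1−t) = 3/2:-1/2

ME:EH = -3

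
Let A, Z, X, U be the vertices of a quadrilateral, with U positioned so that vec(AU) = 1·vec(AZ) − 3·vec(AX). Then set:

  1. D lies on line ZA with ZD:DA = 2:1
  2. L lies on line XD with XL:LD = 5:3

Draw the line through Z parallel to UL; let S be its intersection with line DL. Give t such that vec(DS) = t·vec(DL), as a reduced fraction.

Set A = (0, 0), Z = (1, 0), X = (0, 1), U = (1, -3); any affine frame gives the same invariant.
1. D lies on line ZA with ZD:DA = 2:1 ⇒ D = (1/3, 0)
2. L lies on line XD with XL:LD = 5:3 ⇒ L = (5/24, 3/8)
through Z parallel to UL: direction (-19/24, 27/8); meets DL at S = (31/12, -27/4)
S = D + t·(L−D) with t = -18

t = -18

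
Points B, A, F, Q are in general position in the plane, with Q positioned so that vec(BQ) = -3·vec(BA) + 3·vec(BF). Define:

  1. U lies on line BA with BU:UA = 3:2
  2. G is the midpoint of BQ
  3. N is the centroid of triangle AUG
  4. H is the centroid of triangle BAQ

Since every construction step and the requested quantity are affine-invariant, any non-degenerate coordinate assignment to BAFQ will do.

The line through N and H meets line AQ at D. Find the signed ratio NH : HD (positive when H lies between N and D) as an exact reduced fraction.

NH:HD = -1/10

Set B = (0, 0), A = (1, 0), F = (0, 1), Q = (-3, 3); any affine frame gives the same invariant.
1. U lies on line BA with BU:UA = 3:2 ⇒ U = (3/5, 0)
2. G is the midpoint of BQ ⇒ G = (-3/2, 3/2)
3. N is the centroid of triangle AUG ⇒ N = (1/30, 1/2)
4. H is the centroid of triangle BAQ ⇒ H = (-2/3, 1)
line NH meets AQ at D = (19/3, -4)
H = N + t·(D−N) with t = -1/9, so NH:HD = -1/9:10/9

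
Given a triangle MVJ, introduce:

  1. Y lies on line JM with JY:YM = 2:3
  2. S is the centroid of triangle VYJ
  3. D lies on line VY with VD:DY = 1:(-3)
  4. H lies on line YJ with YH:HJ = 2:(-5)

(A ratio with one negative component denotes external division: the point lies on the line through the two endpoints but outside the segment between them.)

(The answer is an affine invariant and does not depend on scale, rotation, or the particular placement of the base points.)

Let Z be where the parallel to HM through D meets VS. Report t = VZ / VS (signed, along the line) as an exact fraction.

Choose coordinates M = (0, 0), V = (1, 0), J = (0, 1).
1. Y lies on line JM with JY:YM = 2:3 ⇒ Y = (0, 3/5)
2. S is the centroid of triangle VYJ ⇒ S = (1/3, 8/15)
3. D lies on line VY with VD:DY = 1:(-3) ⇒ D = (3/2, -3/10)
4. H lies on line YJ with YH:HJ = 2:(-5) ⇒ H = (0, 1/3)
through D parallel to HM: direction (0, -1/3); meets VS at Z = (3/2, -2/5)
Z = V + t·(S−V) with t = -3/4

t = -3/4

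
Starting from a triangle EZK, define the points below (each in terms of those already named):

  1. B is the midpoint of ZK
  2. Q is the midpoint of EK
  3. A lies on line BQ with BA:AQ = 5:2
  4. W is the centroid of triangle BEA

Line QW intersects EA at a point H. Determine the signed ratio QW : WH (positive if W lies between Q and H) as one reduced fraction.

QW:WH = -11/5

Choose coordinates E = (0, 0), Z = (1, 0), K = (0, 1).
1. B is the midpoint of ZK ⇒ B = (1/2, 1/2)
2. Q is the midpoint of EK ⇒ Q = (0, 1/2)
3. A lies on line BQ with BA:AQ = 5:2 ⇒ A = (1/7, 1/2)
4. W is the centroid of triangle BEA ⇒ W = (3/14, 1/3)
line QW meets EA at H = (9/77, 9/22)
W = Q + t·(H−Q) with t = 11/6, so QW:WH = 11/6:-5/6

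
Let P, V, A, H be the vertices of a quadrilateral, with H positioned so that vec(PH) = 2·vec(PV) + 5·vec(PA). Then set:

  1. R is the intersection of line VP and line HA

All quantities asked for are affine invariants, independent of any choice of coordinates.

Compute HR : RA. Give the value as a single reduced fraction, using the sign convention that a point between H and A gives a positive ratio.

Set P = (0, 0), V = (1, 0), A = (0, 1), H = (2, 5); any affine frame gives the same invariant.
1. R is the intersection of line VP and line HA ⇒ R = (-1/2, 0)
R = H + t·(A−H) with t = 5/4, so HR:RA = t:(1−t) = 5/4:-1/4

HR:RA = -5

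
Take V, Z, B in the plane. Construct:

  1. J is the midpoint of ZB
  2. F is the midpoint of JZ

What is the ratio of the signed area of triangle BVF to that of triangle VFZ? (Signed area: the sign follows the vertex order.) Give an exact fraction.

[BVF]:[VFZ] = -3

Work in coordinates with V = (0, 0), Z = (1, 0), B = (0, 1).
1. J is the midpoint of ZB ⇒ J = (1/2, 1/2)
2. F is the midpoint of JZ ⇒ F = (3/4, 1/4)
2·[BVF] = 3/4, 2·[VFZ] = -1/4
[BVF]:[VFZ] = 3/4:-1/4 = -3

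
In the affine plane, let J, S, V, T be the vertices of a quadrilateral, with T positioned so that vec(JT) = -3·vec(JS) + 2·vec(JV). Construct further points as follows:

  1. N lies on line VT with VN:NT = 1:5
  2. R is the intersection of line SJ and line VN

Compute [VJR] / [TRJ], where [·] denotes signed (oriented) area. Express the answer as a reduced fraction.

Set J = (0, 0), S = (1, 0), V = (0, 1), T = (-3, 2); any affine frame gives the same invariant.
1. N lies on line VT with VN:NT = 1:5 ⇒ N = (-1/2, 7/6)
2. R is the intersection of line SJ and line VN ⇒ R = (3, 0)
2·[VJR] = 3, 2·[TRJ] = -6
[VJR]:[TRJ] = 3:-6 = -1/2

[VJR]:[TRJ] = -1/2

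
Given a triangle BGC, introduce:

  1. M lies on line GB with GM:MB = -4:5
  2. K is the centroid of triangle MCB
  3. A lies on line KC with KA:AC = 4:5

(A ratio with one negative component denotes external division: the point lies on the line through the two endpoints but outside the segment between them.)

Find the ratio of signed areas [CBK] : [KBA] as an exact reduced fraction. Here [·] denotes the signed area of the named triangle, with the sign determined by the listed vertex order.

Work in coordinates with B = (0, 0), G = (1, 0), C = (0, 1).
1. M lies on line GB with GM:MB = -4:5 ⇒ M = (5, 0)
2. K is the centroid of triangle MCB ⇒ K = (5/3, 1/3)
3. A lies on line KC with KA:AC = 4:5 ⇒ A = (25/27, 17/27)
2·[CBK] = 5/3, 2·[KBA] = -20/27
[CBK]:[KBA] = 5/3:-20/27 = -9/4

[CBK]:[KBA] = -9/4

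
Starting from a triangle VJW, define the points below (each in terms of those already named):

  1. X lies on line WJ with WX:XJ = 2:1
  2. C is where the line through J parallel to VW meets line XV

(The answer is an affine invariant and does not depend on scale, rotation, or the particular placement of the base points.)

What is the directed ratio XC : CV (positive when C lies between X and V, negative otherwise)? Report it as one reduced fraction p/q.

Work in coordinates with V = (0, 0), J = (1, 0), W = (0, 1).
1. X lies on line WJ with WX:XJ = 2:1 ⇒ X = (2/3, 1/3)
2. C is where the line through J parallel to VW meets line XV ⇒ C = (1, 1/2)
C = X + t·(V−X) with t = -1/2, so XC:CV = t:(1−t) = -1/2:3/2

XC:CV = -1/3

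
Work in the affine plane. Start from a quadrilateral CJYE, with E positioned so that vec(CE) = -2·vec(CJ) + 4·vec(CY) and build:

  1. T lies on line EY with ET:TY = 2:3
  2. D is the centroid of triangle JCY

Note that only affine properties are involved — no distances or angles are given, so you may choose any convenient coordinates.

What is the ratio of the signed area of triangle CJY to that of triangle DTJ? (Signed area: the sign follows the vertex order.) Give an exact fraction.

Assign C = (0, 0), J = (1, 0), Y = (0, 1), E = (-2, 4) — the answer is frame-independent, so this choice is without loss of generality.
1. T lies on line EY with ET:TY = 2:3 ⇒ T = (-6/5, 14/5)
2. D is the centroid of triangle JCY ⇒ D = (1/3, 1/3)
2·[CJY] = 1, 2·[DTJ] = -17/15
[CJY]:[DTJ] = 1:-17/15 = -15/17

[CJY]:[DTJ] = -15/17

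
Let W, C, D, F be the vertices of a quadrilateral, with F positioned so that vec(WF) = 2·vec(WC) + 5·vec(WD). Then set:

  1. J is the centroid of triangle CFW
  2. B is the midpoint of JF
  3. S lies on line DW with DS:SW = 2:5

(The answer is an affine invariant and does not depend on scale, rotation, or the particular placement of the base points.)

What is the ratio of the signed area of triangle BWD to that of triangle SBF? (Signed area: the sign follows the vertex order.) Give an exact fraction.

Set W = (0, 0), C = (1, 0), D = (0, 1), F = (2, 5); any affine frame gives the same invariant.
1. J is the centroid of triangle CFW ⇒ J = (1, 5/3)
2. B is the midpoint of JF ⇒ B = (3/2, 10/3)
3. S lies on line DW with DS:SW = 2:5 ⇒ S = (0, 5/7)
2·[BWD] = -3/2, 2·[SBF] = 25/21
[BWD]:[SBF] = -3/2:25/21 = -63/50

[BWD]:[SBF] = -63/50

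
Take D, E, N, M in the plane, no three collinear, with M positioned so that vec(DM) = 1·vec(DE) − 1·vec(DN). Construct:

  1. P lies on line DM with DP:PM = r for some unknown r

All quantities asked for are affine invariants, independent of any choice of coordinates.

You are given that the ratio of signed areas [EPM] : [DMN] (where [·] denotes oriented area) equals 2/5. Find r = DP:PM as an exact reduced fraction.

r = 3/2

Work in coordinates with D = (0, 0), E = (1, 0), N = (0, 1), M = (1, -1).
1. With DP:PM = r, write λ = r/(r+1) so P = D + λ·(M−D); P is affine-linear in λ
Every point depending on P is an affine combination of P and λ-independent points, so each such coordinate is linear in λ; the λ² term in each signed area is a multiple of (M−D)×(M−D) = 0, so 2·[EPM] and 2·[DMN] are each linear in λ. Evaluating at λ=0 and λ=1:
  2·[EPM] = −λ + 1,   2·[DMN] = 1
So [EPM]:[DMN] = (−λ + 1) / (1). Setting this equal to 2/5:
  −λ + 1 = 2/5·(1)  ⇒  λ = 3/5
Then r = λ/(1−λ) = (3/5)/(2/5) = 3/2. Check: with r = 3/2, P = (3/5, -3/5) and [EPM]:[DMN] = 2/5 as required.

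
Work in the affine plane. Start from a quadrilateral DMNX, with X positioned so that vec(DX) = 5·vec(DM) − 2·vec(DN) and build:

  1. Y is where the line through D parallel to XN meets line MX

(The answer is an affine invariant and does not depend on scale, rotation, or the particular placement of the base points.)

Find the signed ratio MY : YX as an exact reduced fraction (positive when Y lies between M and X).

MY:YX = -3/5

Assign D = (0, 0), M = (1, 0), N = (0, 1), X = (5, -2) — the answer is frame-independent, so this choice is without loss of generality.
1. Y is where the line through D parallel to XN meets line MX ⇒ Y = (-5, 3)
Y = M + t·(X−M) with t = -3/2, so MY:YX = t:(1−t) = -3/2:5/2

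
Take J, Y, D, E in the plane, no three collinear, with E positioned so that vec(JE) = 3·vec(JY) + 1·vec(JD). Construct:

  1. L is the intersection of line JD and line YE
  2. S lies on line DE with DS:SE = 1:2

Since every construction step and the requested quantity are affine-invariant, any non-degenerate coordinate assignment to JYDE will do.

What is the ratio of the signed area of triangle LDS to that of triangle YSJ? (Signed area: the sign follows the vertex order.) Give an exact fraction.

[LDS]:[YSJ] = -3/2

Set J = (0, 0), Y = (1, 0), D = (0, 1), E = (3, 1); any affine frame gives the same invariant.
1. L is the intersection of line JD and line YE ⇒ L = (0, -1/2)
2. S lies on line DE with DS:SE = 1:2 ⇒ S = (1, 1)
2·[LDS] = -3/2, 2·[YSJ] = 1
[LDS]:[YSJ] = -3/2:1 = -3/2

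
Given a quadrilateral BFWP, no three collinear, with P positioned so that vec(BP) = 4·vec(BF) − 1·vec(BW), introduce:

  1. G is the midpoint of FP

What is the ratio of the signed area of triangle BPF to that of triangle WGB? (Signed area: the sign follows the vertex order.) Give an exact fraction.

[BPF]:[WGB] = -2/5

Assign B = (0, 0), F = (1, 0), W = (0, 1), P = (4, -1) — the answer is frame-independent, so this choice is without loss of generality.
1. G is the midpoint of FP ⇒ G = (5/2, -1/2)
2·[BPF] = 1, 2·[WGB] = -5/2
[BPF]:[WGB] = 1:-5/2 = -2/5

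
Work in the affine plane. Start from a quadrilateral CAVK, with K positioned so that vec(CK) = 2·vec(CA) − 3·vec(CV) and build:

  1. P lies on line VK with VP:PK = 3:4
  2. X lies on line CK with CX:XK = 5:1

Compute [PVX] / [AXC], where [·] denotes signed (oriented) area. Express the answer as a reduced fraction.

[PVX]:[AXC] = -2/35

Set C = (0, 0), A = (1, 0), V = (0, 1), K = (2, -3); any affine frame gives the same invariant.
1. P lies on line VK with VP:PK = 3:4 ⇒ P = (6/7, -5/7)
2. X lies on line CK with CX:XK = 5:1 ⇒ X = (5/3, -5/2)
2·[PVX] = 1/7, 2·[AXC] = -5/2
[PVX]:[AXC] = 1/7:-5/2 = -2/35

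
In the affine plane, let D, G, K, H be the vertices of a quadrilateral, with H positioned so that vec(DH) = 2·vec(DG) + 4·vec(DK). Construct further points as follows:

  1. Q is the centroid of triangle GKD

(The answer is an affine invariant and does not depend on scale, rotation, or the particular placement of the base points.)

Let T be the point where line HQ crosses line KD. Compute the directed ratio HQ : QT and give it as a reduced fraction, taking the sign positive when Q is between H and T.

Assign D = (0, 0), G = (1, 0), K = (0, 1), H = (2, 4) — the answer is frame-independent, so this choice is without loss of generality.
1. Q is the centroid of triangle GKD ⇒ Q = (1/3, 1/3)
line HQ meets KD at T = (0, -2/5)
Q = H + t·(T−H) with t = 5/6, so HQ:QT = 5/6:1/6

HQ:QT = 5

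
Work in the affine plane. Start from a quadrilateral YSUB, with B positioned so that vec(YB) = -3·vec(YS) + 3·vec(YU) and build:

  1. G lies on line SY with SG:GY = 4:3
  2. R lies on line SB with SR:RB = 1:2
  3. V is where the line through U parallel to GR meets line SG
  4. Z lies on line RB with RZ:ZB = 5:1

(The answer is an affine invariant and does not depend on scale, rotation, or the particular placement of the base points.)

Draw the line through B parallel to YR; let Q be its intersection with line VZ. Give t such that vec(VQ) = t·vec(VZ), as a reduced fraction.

t = 58/51

Choose coordinates Y = (0, 0), S = (1, 0), U = (0, 1), B = (-3, 3).
1. G lies on line SY with SG:GY = 4:3 ⇒ G = (3/7, 0)
2. R lies on line SB with SR:RB = 1:2 ⇒ R = (-1/3, 1)
3. V is where the line through U parallel to GR meets line SG ⇒ V = (16/21, 0)
4. Z lies on line RB with RZ:ZB = 5:1 ⇒ Z = (-23/9, 8/3)
through B parallel to YR: direction (-1/3, 1); meets VZ at Q = (-1382/459, 464/153)
Q = V + t·(Z−V) with t = 58/51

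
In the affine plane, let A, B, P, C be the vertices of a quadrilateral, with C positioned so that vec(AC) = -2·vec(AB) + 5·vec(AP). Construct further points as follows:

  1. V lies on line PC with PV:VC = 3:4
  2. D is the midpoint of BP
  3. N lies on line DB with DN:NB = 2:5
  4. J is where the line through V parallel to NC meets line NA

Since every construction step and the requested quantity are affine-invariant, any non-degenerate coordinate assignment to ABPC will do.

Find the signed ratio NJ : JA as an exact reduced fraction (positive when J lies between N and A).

NJ:JA = 72/313

Work in coordinates with A = (0, 0), B = (1, 0), P = (0, 1), C = (-2, 5).
1. V lies on line PC with PV:VC = 3:4 ⇒ V = (-6/7, 19/7)
2. D is the midpoint of BP ⇒ D = (1/2, 1/2)
3. N lies on line DB with DN:NB = 2:5 ⇒ N = (9/14, 5/14)
4. J is where the line through V parallel to NC meets line NA ⇒ J = (2817/5390, 313/1078)
J = N + t·(A−N) with t = 72/385, so NJ:JA = t:(1−t) = 72/385:313/385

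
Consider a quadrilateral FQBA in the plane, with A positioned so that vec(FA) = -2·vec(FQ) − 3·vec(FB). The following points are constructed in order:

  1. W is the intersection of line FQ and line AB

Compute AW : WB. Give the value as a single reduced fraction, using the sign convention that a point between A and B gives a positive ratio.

Work in coordinates with F = (0, 0), Q = (1, 0), B = (0, 1), A = (-2, -3).
1. W is the intersection of line FQ and line AB ⇒ W = (-1/2, 0)
W = A + t·(B−A) with t = 3/4, so AW:WB = t:(1−t) = 3/4:1/4

AW:WB = 3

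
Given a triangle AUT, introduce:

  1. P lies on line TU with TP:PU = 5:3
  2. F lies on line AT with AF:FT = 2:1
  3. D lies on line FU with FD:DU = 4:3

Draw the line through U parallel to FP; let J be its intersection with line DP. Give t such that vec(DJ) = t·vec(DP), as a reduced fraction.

Choose coordinates A = (0, 0), U = (1, 0), T = (0, 1).
1. P lies on line TU with TP:PU = 5:3 ⇒ P = (5/8, 3/8)
2. F lies on line AT with AF:FT = 2:1 ⇒ F = (0, 2/3)
3. D lies on line FU with FD:DU = 4:3 ⇒ D = (4/7, 2/7)
through U parallel to FP: direction (5/8, -7/24); meets DP at J = (17/32, 7/32)
J = D + t·(P−D) with t = -3/4

t = -3/4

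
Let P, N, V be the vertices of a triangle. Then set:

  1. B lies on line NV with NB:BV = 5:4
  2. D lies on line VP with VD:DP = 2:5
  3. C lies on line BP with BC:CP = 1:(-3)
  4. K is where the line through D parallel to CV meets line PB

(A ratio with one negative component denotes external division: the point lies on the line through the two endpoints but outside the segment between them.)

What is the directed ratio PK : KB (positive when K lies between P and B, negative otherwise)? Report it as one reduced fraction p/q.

PK:KB = -15

Set P = (0, 0), N = (1, 0), V = (0, 1); any affine frame gives the same invariant.
1. B lies on line NV with NB:BV = 5:4 ⇒ B = (4/9, 5/9)
2. D lies on line VP with VD:DP = 2:5 ⇒ D = (0, 5/7)
3. C lies on line BP with BC:CP = 1:(-3) ⇒ C = (2/3, 5/6)
4. K is where the line through D parallel to CV meets line PB ⇒ K = (10/21, 25/42)
K = P + t·(B−P) with t = 15/14, so PK:KB = t:(1−t) = 15/14:-1/14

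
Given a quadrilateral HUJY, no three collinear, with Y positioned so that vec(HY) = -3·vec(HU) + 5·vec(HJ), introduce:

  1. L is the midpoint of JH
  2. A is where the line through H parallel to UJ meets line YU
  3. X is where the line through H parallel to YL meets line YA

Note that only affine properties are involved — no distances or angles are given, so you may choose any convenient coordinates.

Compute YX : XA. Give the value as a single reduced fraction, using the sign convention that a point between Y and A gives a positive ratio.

YX:XA = -1/5

Set H = (0, 0), U = (1, 0), J = (0, 1), Y = (-3, 5); any affine frame gives the same invariant.
1. L is the midpoint of JH ⇒ L = (0, 1/2)
2. A is where the line through H parallel to UJ meets line YU ⇒ A = (5, -5)
3. X is where the line through H parallel to YL meets line YA ⇒ X = (-5, 15/2)
X = Y + t·(A−Y) with t = -1/4, so YX:XA = t:(1−t) = -1/4:5/4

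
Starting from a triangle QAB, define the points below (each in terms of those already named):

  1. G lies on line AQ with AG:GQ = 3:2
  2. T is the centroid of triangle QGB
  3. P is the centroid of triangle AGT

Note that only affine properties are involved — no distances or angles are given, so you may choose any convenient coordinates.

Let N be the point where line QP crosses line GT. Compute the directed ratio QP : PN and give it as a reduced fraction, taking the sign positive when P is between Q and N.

QP:PN = -3

Assign Q = (0, 0), A = (1, 0), B = (0, 1) — the answer is frame-independent, so this choice is without loss of generality.
1. G lies on line AQ with AG:GQ = 3:2 ⇒ G = (2/5, 0)
2. T is the centroid of triangle QGB ⇒ T = (2/15, 1/3)
3. P is the centroid of triangle AGT ⇒ P = (23/45, 1/9)
line QP meets GT at N = (46/135, 2/27)
P = Q + t·(N−Q) with t = 3/2, so QP:PN = 3/2:-1/2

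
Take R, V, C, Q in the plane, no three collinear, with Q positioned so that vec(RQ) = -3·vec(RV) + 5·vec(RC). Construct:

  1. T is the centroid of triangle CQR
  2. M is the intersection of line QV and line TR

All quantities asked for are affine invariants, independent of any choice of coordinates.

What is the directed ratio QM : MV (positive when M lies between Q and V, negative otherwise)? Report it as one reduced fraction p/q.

Work in coordinates with R = (0, 0), V = (1, 0), C = (0, 1), Q = (-3, 5).
1. T is the centroid of triangle CQR ⇒ T = (-1, 2)
2. M is the intersection of line QV and line TR ⇒ M = (-5/3, 10/3)
M = Q + t·(V−Q) with t = 1/3, so QM:MV = t:(1−t) = 1/3:2/3

QM:MV = 1/2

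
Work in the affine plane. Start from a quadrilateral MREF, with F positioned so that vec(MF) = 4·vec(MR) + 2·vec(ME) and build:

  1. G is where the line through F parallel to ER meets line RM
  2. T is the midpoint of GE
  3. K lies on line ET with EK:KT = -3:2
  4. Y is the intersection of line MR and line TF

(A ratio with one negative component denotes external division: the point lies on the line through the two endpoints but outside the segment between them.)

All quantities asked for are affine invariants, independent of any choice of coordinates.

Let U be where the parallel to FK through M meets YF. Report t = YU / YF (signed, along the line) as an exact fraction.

t = -1/2

Choose coordinates M = (0, 0), R = (1, 0), E = (0, 1), F = (4, 2).
1. G is where the line through F parallel to ER meets line RM ⇒ G = (6, 0)
2. T is the midpoint of GE ⇒ T = (3, 1/2)
3. K lies on line ET with EK:KT = -3:2 ⇒ K = (9, -1/2)
4. Y is the intersection of line MR and line TF ⇒ Y = (8/3, 0)
through M parallel to FK: direction (5, -5/2); meets YF at U = (2, -1)
U = Y + t·(F−Y) with t = -1/2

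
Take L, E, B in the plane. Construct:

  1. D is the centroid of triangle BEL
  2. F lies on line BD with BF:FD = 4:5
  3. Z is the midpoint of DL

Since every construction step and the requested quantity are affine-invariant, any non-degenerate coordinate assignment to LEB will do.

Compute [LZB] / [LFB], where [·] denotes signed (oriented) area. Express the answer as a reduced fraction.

Assign L = (0, 0), E = (1, 0), B = (0, 1) — the answer is frame-independent, so this choice is without loss of generality.
1. D is the centroid of triangle BEL ⇒ D = (1/3, 1/3)
2. F lies on line BD with BF:FD = 4:5 ⇒ F = (4/27, 19/27)
3. Z is the midpoint of DL ⇒ Z = (1/6, 1/6)
2·[LZB] = 1/6, 2·[LFB] = 4/27
[LZB]:[LFB] = 1/6:4/27 = 9/8

[LZB]:[LFB] = 9/8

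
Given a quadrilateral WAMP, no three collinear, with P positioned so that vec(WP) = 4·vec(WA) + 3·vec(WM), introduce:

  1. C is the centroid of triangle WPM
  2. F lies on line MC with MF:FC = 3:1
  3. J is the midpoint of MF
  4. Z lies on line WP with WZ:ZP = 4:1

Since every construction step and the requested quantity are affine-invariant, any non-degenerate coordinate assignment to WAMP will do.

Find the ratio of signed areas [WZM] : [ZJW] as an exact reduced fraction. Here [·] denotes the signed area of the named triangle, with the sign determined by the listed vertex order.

Assign W = (0, 0), A = (1, 0), M = (0, 1), P = (4, 3) — the answer is frame-independent, so this choice is without loss of generality.
1. C is the centroid of triangle WPM ⇒ C = (4/3, 4/3)
2. F lies on line MC with MF:FC = 3:1 ⇒ F = (1, 5/4)
3. J is the midpoint of MF ⇒ J = (1/2, 9/8)
4. Z lies on line WP with WZ:ZP = 4:1 ⇒ Z = (16/5, 12/5)
2·[WZM] = 16/5, 2·[ZJW] = 12/5
[WZM]:[ZJW] = 16/5:12/5 = 4/3

[WZM]:[ZJW] = 4/3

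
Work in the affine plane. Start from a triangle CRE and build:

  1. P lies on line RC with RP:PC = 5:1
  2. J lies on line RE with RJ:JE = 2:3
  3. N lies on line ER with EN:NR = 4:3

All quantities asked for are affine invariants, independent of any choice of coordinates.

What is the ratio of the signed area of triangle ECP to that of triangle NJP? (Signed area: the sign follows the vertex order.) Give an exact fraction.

[ECP]:[NJP] = -7

Choose coordinates C = (0, 0), R = (1, 0), E = (0, 1).
1. P lies on line RC with RP:PC = 5:1 ⇒ P = (1/6, 0)
2. J lies on line RE with RJ:JE = 2:3 ⇒ J = (3/5, 2/5)
3. N lies on line ER with EN:NR = 4:3 ⇒ N = (4/7, 3/7)
2·[ECP] = 1/6, 2·[NJP] = -1/42
[ECP]:[NJP] = 1/6:-1/42 = -7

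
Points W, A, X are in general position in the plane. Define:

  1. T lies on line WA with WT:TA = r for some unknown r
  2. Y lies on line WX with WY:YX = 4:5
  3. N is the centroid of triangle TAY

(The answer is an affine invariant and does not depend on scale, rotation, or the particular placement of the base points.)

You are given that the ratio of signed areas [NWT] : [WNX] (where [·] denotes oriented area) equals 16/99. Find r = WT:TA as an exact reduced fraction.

Choose coordinates W = (0, 0), A = (1, 0), X = (0, 1).
1. With WT:TA = r, write λ = r/(r+1) so T = W + λ·(A−W); T is affine-linear in λ
2. Y lies on line WX with WY:YX = 4:5 ⇒ Y = (0, 4/9)
3. N is the centroid of triangle TAY ⇒ N is an affine combination of earlier points and hence also affine-linear in λ
Every point depending on T is an affine combination of T and λ-independent points, so each such coordinate is linear in λ; the λ² term in each signed area is a multiple of (A−W)×(A−W) = 0, so 2·[NWT] and 2·[WNX] are each linear in λ. Evaluating at λ=0 and λ=1:
  2·[NWT] = 4/27·λ,   2·[WNX] = 1/3·λ + 1/3
So [NWT]:[WNX] = (4/27·λ) / (1/3·λ + 1/3). Setting this equal to 16/99:
  4/27·λ = 16/99·(1/3·λ + 1/3)  ⇒  λ = 4/7
Then r = λ/(1−λ) = (4/7)/(3/7) = 4/3. Check: with r = 4/3, T = (4/7, 0) and [NWT]:[WNX] = 16/99 as required.

r = 4/3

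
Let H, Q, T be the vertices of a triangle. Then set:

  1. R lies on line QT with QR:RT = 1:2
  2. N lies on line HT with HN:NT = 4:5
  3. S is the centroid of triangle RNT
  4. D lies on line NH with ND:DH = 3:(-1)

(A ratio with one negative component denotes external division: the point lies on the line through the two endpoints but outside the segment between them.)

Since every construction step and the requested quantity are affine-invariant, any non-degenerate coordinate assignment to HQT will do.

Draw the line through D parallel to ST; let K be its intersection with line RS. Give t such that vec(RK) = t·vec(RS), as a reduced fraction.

t = 16/5

Choose coordinates H = (0, 0), Q = (1, 0), T = (0, 1).
1. R lies on line QT with QR:RT = 1:2 ⇒ R = (2/3, 1/3)
2. N lies on line HT with HN:NT = 4:5 ⇒ N = (0, 4/9)
3. S is the centroid of triangle RNT ⇒ S = (2/9, 16/27)
4. D lies on line NH with ND:DH = 3:(-1) ⇒ D = (0, -2/9)
through D parallel to ST: direction (-2/9, 11/27); meets RS at K = (-34/45, 157/135)
K = R + t·(S−R) with t = 16/5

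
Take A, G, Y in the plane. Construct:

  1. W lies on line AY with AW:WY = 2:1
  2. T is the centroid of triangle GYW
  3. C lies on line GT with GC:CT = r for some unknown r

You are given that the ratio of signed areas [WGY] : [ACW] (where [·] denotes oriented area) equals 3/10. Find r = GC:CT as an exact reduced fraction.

Assign A = (0, 0), G = (1, 0), Y = (0, 1) — the answer is frame-independent, so this choice is without loss of generality.
1. W lies on line AY with AW:WY = 2:1 ⇒ W = (0, 2/3)
2. T is the centroid of triangle GYW ⇒ T = (1/3, 5/9)
3. With GC:CT = r, write λ = r/(r+1) so C = G + λ·(T−G); C is affine-linear in λ
Every point depending on C is an affine combination of C and λ-independent points, so each such coordinate is linear in λ; the λ² term in each signed area is a multiple of (T−G)×(T−G) = 0, so 2·[WGY] and 2·[ACW] are each linear in λ. Evaluating at λ=0 and λ=1:
  2·[WGY] = 1/3,   2·[ACW] = -4/9·λ + 2/3
So [WGY]:[ACW] = (1/3) / (-4/9·λ + 2/3). Setting this equal to 3/10:
  1/3 = 3/10·(-4/9·λ + 2/3)  ⇒  λ = -1
Then r = λ/(1−λ) = (-1)/(2) = -1/2. Check: with r = -1/2, C = (5/3, -5/9) and [WGY]:[ACW] = 3/10 as required.

r = -1/2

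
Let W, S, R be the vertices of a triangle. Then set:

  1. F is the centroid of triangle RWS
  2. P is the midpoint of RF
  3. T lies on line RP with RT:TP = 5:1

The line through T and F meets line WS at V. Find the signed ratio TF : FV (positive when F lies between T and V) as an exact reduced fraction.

TF:FV = 7/6

Work in coordinates with W = (0, 0), S = (1, 0), R = (0, 1).
1. F is the centroid of triangle RWS ⇒ F = (1/3, 1/3)
2. P is the midpoint of RF ⇒ P = (1/6, 2/3)
3. T lies on line RP with RT:TP = 5:1 ⇒ T = (5/36, 13/18)
line TF meets WS at V = (1/2, 0)
F = T + t·(V−T) with t = 7/13, so TF:FV = 7/13:6/13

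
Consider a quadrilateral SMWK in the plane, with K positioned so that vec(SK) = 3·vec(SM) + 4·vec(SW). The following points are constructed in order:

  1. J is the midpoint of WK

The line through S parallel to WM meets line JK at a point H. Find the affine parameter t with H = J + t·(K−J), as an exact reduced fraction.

Choose coordinates S = (0, 0), M = (1, 0), W = (0, 1), K = (3, 4).
1. J is the midpoint of WK ⇒ J = (3/2, 5/2)
through S parallel to WM: direction (1, -1); meets JK at H = (-1/2, 1/2)
H = J + t·(K−J) with t = -4/3

t = -4/3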